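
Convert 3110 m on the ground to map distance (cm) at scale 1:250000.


map_cm = 3110 * 100 / 250000 = 1.244 cm ≈ 1.24 cm

1.24 cm


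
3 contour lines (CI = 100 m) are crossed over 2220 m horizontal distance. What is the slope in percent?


elevation change = 3 * 100 = 300 m
slope = 300 / 2220 * 100 = 13.5%

13.5%


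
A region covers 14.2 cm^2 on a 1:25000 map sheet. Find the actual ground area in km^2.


ground_area = 14.2 * (25000/100)^2 = 887500.0 m^2 = 0.8875 km^2 ≈ 0.888 km^2

0.888 km^2


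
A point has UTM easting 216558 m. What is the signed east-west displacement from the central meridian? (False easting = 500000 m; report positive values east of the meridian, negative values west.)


displacement = 216558 - 500000 = -283442 m

-283442 m


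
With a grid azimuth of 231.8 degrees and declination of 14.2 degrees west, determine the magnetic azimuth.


magnetic azimuth = grid azimuth - declination (east +ve)
mag_az = 231.8 - -14.2 = 246.0 degrees

246.0 degrees


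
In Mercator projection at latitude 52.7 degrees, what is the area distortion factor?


area_distortion = 1/cos^2(52.7) = 2.723

2.723


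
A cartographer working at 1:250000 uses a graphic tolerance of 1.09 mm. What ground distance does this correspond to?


ground = 1.09 mm * 250000 / 1000 = 272.5 m

272.5 m


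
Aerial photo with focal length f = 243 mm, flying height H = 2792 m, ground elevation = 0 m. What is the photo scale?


scale = f / (H - h) = 243 mm / 2792 m = 243 / 2792000 = 1:11490

1:11490


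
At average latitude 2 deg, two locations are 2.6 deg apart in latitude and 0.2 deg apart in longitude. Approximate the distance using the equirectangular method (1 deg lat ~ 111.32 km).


dlat_km = 2.6 * 111.32 = 289.432
dlon_km = 0.2 * 111.32 * cos(2) ≈ 22.25
dist = sqrt(289.432^2 + 22.25^2) ≈ 290.3 km

290.3 km


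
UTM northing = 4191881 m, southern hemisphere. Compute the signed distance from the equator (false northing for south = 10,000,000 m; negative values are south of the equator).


For southern: actual = 4191881 - 10000000 = -5808119 m

-5808119 m


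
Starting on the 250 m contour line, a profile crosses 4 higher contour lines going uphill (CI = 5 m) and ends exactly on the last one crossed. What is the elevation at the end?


elevation = 250 + 4 * 5 = 270 m

270 m


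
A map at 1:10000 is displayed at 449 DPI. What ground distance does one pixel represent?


pixel_cm = 2.54 / 449 ≈ 0.005657 cm
ground = pixel_cm * 10000 / 100 = 2.54 * 10000 / (449 * 100) = 25400 / 44900 ≈ 0.57 m

0.57 m


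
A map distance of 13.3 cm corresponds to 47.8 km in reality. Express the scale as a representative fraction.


ground = 47.8 km = 4780000 cm; RF denominator = ground / map = 4780000 / 13.3 ≈ 359398; RF = 1:359398

1:359398


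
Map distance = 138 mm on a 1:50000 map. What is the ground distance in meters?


ground = 138 mm * 50000 / 1000 = 6900.0 m

6900.0 m


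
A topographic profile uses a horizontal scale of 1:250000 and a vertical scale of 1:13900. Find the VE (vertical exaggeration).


VE = horizontal_scale / vertical_scale = 250000 / 13900 ≈ 18.0

18.0x


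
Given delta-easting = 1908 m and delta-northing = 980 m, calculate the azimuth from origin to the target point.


az = atan2(1908, 980) = 62.8 deg
adjusted to 0-360: 62.8 degrees

62.8 degrees


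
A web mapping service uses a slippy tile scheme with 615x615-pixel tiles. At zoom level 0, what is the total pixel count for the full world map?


tiles per axis = 2^0 = 1
total tiles = 1^2 = 1
pixels per axis = 1 * 615 = 615
total pixels = 615^2 = 378225

378225 pixels


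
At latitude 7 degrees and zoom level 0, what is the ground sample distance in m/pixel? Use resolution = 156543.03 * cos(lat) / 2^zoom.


res = 156543.03 * cos(7) / 2^0 = 156543.03 * 0.99254615 / 1 = 155376.18 m/pixel

155376.18 m/pixel


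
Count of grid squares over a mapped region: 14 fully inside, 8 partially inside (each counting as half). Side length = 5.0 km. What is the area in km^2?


effective squares = 14 + 8 * 0.5 = 18.0
area = 18.0 * 25.0 = 450.0 km^2

450.0 km^2


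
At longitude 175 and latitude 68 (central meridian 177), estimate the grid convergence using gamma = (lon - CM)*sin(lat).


gamma = (175 - 177) * sin(68) = -2 * 0.927184 = -1.854 degrees

-1.854 degrees


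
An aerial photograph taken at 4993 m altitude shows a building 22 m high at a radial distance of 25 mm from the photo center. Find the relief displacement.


d = h * r / H = 22 * 25 / 4993 = 0.11 mm

0.11 mm


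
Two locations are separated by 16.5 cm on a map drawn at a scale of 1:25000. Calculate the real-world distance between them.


ground = 16.5 cm * 25000 / 100 = 4125.0 m = 4.125 km

4.125 km


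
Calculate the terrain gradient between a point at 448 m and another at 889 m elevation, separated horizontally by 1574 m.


gradient = (889 - 448) / 1574 = 441 / 1574 = 0.2802

0.2802


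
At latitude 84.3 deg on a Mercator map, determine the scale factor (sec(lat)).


SF = 1 / cos(84.3) = 1 / 0.09932 = 10.068

10.068


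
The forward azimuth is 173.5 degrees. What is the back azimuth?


back azimuth = (173.5 + 180) mod 360 = 353.5 degrees

353.5 degrees


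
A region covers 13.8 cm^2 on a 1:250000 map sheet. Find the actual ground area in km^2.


ground_area = 13.8 * (250000/100)^2 = 86250000.0 m^2 = 86.25 km^2

86.25 km^2


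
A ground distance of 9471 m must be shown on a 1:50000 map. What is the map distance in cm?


map_cm = 9471 * 100 / 50000 = 18.942 cm ≈ 18.94 cm

18.94 cm


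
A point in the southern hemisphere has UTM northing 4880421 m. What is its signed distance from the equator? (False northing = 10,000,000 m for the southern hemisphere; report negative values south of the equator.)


For southern: actual = 4880421 - 10000000 = -5119579 m

-5119579 m


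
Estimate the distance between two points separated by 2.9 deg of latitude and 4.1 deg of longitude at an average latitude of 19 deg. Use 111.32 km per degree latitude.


dlat_km = 2.9 * 111.32 = 322.828
dlon_km = 4.1 * 111.32 * cos(19) ≈ 431.546
dist = sqrt(322.828^2 + 431.546^2) ≈ 538.9 km

538.9 km


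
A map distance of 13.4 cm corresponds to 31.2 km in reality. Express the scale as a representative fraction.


ground = 31.2 km = 3120000 cm; RF denominator = ground / map = 3120000 / 13.4 ≈ 232836; RF = 1:232836

1:232836


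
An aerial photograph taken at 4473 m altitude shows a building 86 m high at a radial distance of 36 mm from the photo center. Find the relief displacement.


d = h * r / H = 86 * 36 / 4473 = 0.69 mm

0.69 mm


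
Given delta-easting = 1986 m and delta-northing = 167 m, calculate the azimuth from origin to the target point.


az = atan2(1986, 167) = 85.2 deg
adjusted to 0-360: 85.2 degrees

85.2 degrees


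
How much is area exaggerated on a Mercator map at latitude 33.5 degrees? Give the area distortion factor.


area_distortion = 1/cos^2(33.5) = 1.438

1.438


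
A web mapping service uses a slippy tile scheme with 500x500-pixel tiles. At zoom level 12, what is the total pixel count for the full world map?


tiles per axis = 2^12 = 4096
total tiles = 4096^2 = 16777216
pixels per axis = 4096 * 500 = 2048000
total pixels = 2048000^2 = 4194304000000

4194304000000 pixels


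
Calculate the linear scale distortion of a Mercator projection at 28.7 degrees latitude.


SF = 1 / cos(28.7) = 1 / 0.877146 = 1.14

1.14


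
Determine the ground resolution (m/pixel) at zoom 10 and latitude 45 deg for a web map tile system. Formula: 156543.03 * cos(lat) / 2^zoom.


res = 156543.03 * cos(45) / 2^10 = 156543.03 * 0.70710678 / 1024 = 108.1 m/pixel

108.1 m/pixel


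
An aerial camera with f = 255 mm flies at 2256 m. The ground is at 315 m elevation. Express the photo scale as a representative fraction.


scale = f / (H - h) = 255 mm / 1941 m = 255 / 1941000 = 1:7612

1:7612


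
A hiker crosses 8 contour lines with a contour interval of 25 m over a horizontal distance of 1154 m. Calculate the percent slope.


elevation change = 8 * 25 = 200 m
slope = 200 / 1154 * 100 = 17.3%

17.3%


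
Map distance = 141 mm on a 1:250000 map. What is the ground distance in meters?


ground = 141 mm * 250000 / 1000 = 35250.0 m

35250.0 m


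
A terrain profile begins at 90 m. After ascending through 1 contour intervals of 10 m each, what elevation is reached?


elevation = 90 + 1 * 10 = 100 m

100 m


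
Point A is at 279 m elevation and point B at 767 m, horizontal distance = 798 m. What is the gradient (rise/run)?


gradient = (767 - 279) / 798 = 488 / 798 = 0.6115

0.6115


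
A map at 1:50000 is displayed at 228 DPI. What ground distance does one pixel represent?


pixel_cm = 2.54 / 228 ≈ 0.01114 cm
ground = pixel_cm * 50000 / 100 = 2.54 * 50000 / (228 * 100) = 127000 / 22800 ≈ 5.57 m

5.57 m


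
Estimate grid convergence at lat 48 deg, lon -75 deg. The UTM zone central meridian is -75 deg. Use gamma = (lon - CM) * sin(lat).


gamma = (-75 - -75) * sin(48) = 0 * 0.743145 = 0.0 degrees

0.0 degrees


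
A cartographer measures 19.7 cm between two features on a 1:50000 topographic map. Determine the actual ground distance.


ground = 19.7 cm * 50000 / 100 = 9850.0 m = 9.85 km

9.85 km


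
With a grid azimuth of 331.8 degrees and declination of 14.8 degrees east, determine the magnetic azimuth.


magnetic azimuth = grid azimuth - declination (east +ve)
mag_az = 331.8 - 14.8 = 317.0 degrees

317.0 degrees


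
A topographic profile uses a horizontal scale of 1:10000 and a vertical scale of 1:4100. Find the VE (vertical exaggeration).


VE = horizontal_scale / vertical_scale = 10000 / 4100 ≈ 2.4

2.4x


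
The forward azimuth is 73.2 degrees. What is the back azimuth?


back azimuth = (73.2 + 180) mod 360 = 253.2 degrees

253.2 degrees


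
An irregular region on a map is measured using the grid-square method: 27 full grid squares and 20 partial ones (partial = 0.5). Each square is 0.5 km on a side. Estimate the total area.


effective squares = 27 + 20 * 0.5 = 37.0
area = 37.0 * 0.25 = 9.25 km^2

9.25 km^2


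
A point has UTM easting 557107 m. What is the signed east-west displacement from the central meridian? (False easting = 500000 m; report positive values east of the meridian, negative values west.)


displacement = 557107 - 500000 = 57107 m

57107 m


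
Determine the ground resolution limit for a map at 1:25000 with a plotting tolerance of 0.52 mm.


ground = 0.52 mm * 25000 / 1000 = 13.0 m

13.0 m


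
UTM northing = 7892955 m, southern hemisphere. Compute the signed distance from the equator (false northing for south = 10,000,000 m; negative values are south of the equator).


For southern: actual = 7892955 - 10000000 = -2107045 m

-2107045 m


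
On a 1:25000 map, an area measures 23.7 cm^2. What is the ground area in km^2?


ground_area = 23.7 * (25000/100)^2 = 1481250.0 m^2 = 1.48125 km^2 ≈ 1.481 km^2

1.481 km^2


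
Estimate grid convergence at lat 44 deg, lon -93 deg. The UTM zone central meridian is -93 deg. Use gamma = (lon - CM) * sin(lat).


gamma = (-93 - -93) * sin(44) = 0 * 0.694658 = 0.0 degrees

0.0 degrees


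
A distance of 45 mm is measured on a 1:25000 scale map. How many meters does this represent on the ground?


ground = 45 mm * 25000 / 1000 = 1125.0 m

1125.0 m


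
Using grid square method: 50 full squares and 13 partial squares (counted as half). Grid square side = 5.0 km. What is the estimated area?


effective squares = 50 + 13 * 0.5 = 56.5
area = 56.5 * 25.0 = 1412.5 km^2

1412.5 km^2


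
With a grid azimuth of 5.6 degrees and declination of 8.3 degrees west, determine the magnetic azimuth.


magnetic azimuth = grid azimuth - declination (east +ve)
mag_az = 5.6 - -8.3 = 13.9 degrees

13.9 degrees


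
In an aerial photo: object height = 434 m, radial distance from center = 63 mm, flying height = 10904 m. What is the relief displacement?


d = h * r / H = 434 * 63 / 10904 = 2.51 mm

2.51 mm


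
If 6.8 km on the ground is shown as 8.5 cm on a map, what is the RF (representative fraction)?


ground = 6.8 km = 680000 cm; RF denominator = ground / map = 680000 / 8.5 = 80000; RF = 1:80000

1:80000


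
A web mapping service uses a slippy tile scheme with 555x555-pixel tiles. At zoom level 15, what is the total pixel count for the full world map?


tiles per axis = 2^15 = 32768
total tiles = 32768^2 = 1073741824
pixels per axis = 32768 * 555 = 18186240
total pixels = 18186240^2 = 330739325337600

330739325337600 pixels


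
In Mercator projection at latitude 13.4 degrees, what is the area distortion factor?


area_distortion = 1/cos^2(13.4) = 1.057

1.057


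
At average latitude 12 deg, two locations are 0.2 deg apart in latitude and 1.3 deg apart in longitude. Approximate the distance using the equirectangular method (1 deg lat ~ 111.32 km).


dlat_km = 0.2 * 111.32 = 22.264
dlon_km = 1.3 * 111.32 * cos(12) ≈ 141.554
dist = sqrt(22.264^2 + 141.554^2) ≈ 143.3 km

143.3 km


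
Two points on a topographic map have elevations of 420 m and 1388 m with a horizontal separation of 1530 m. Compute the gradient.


gradient = (1388 - 420) / 1530 = 968 / 1530 = 0.6327

0.6327


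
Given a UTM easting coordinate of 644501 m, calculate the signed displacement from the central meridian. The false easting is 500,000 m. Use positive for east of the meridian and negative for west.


displacement = 644501 - 500000 = 144501 m

144501 m


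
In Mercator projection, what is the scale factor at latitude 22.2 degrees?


SF = 1 / cos(22.2) = 1 / 0.925871 = 1.08

1.08


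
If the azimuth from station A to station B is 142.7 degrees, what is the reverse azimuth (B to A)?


back azimuth = (142.7 + 180) mod 360 = 322.7 degrees

322.7 degrees


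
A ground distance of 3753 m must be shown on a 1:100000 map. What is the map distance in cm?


map_cm = 3753 * 100 / 100000 = 3.753 cm ≈ 3.75 cm

3.75 cm


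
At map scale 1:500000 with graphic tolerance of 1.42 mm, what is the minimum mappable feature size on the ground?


ground = 1.42 mm * 500000 / 1000 = 710.0 m

710.0 m


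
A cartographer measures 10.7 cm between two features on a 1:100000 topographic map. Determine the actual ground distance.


ground = 10.7 cm * 100000 / 100 = 10700.0 m = 10.7 km

10.7 km


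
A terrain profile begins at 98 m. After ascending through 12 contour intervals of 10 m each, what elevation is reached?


elevation = 98 + 12 * 10 = 218 m

218 m


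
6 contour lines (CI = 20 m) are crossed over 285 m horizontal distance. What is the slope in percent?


elevation change = 6 * 20 = 120 m
slope = 120 / 285 * 100 = 42.1%

42.1%


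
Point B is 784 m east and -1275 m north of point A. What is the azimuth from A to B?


az = atan2(784, -1275) = 148.4 deg
adjusted to 0-360: 148.4 degrees

148.4 degrees


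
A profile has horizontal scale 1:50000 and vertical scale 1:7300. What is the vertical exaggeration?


VE = horizontal_scale / vertical_scale = 50000 / 7300 ≈ 6.8

6.8x


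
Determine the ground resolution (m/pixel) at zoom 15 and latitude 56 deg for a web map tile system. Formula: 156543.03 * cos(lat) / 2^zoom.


res = 156543.03 * cos(56) / 2^15 = 156543.03 * 0.5591929 / 32768 = 2.67 m/pixel

2.67 m/pixel


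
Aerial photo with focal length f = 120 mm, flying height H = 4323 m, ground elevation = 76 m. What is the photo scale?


scale = f / (H - h) = 120 mm / 4247 m = 120 / 4247000 = 1:35392

1:35392


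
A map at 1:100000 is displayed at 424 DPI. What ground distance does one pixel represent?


pixel_cm = 2.54 / 424 ≈ 0.005991 cm
ground = pixel_cm * 100000 / 100 = 2.54 * 100000 / (424 * 100) = 254000 / 42400 ≈ 5.99 m

5.99 m


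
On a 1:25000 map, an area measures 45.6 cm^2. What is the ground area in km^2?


ground_area = 45.6 * (25000/100)^2 = 2850000.0 m^2 = 2.85 km^2

2.85 km^2


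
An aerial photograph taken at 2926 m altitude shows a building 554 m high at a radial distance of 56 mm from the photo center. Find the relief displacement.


d = h * r / H = 554 * 56 / 2926 = 10.6 mm

10.6 mm


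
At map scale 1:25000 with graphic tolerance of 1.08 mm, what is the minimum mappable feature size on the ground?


ground = 1.08 mm * 25000 / 1000 = 27.0 m

27.0 m


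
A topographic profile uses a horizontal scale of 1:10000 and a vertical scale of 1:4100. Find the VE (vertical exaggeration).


VE = horizontal_scale / vertical_scale = 10000 / 4100 ≈ 2.4

2.4x


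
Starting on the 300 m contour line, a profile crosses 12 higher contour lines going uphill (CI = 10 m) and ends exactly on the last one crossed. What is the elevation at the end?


elevation = 300 + 12 * 10 = 420 m

420 m


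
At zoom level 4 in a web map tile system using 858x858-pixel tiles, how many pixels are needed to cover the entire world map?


tiles per axis = 2^4 = 16
total tiles = 16^2 = 256
pixels per axis = 16 * 858 = 13728
total pixels = 13728^2 = 188457984

188457984 pixels


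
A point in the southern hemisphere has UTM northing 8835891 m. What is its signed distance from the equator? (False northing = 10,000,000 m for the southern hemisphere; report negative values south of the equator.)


For southern: actual = 8835891 - 10000000 = -1164109 m

-1164109 m


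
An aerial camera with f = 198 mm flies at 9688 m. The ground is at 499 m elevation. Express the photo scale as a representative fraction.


scale = f / (H - h) = 198 mm / 9189 m = 198 / 9189000 = 1:46409

1:46409


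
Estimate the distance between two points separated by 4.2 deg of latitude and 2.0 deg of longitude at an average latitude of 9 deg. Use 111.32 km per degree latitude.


dlat_km = 4.2 * 111.32 = 467.544
dlon_km = 2.0 * 111.32 * cos(9) ≈ 219.899
dist = sqrt(467.544^2 + 219.899^2) ≈ 516.7 km

516.7 km


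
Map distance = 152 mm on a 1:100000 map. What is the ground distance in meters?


ground = 152 mm * 100000 / 1000 = 15200.0 m

15200.0 m


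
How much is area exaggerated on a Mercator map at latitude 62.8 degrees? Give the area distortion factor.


area_distortion = 1/cos^2(62.8) = 4.786

4.786


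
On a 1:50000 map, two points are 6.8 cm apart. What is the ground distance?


ground = 6.8 cm * 50000 / 100 = 3400.0 m = 3.4 km

3.4 km


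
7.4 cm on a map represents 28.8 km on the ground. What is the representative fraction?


ground = 28.8 km = 2880000 cm; RF denominator = ground / map = 2880000 / 7.4 ≈ 389189; RF = 1:389189

1:389189


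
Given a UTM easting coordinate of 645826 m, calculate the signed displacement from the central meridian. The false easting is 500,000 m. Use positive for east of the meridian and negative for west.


displacement = 645826 - 500000 = 145826 m

145826 m


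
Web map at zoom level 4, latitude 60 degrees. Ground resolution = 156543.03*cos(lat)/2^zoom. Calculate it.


res = 156543.03 * cos(60) / 2^4 = 156543.03 * 0.5 / 16 = 4891.97 m/pixel

4891.97 m/pixel


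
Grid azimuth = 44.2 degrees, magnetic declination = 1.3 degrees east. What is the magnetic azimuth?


magnetic azimuth = grid azimuth - declination (east +ve)
mag_az = 44.2 - 1.3 = 42.9 degrees

42.9 degrees


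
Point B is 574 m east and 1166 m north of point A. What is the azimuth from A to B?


az = atan2(574, 1166) = 26.2 deg
adjusted to 0-360: 26.2 degrees

26.2 degrees


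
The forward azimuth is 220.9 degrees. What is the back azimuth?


back azimuth = (220.9 + 180) mod 360 = 40.9 degrees

40.9 degrees


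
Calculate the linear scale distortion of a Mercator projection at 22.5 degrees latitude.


SF = 1 / cos(22.5) = 1 / 0.92388 = 1.082

1.082


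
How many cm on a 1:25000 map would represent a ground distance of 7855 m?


map_cm = 7855 * 100 / 25000 = 31.42 cm

31.42 cm


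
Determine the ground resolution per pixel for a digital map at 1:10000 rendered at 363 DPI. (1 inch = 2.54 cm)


pixel_cm = 2.54 / 363 ≈ 0.006997 cm
ground = pixel_cm * 10000 / 100 = 2.54 * 10000 / (363 * 100) = 25400 / 36300 ≈ 0.7 m

0.7 m


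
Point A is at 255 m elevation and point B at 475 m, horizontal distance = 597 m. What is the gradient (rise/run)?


gradient = (475 - 255) / 597 = 220 / 597 = 0.3685

0.3685


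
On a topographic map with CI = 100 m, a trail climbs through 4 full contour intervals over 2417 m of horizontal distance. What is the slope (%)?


elevation change = 4 * 100 = 400 m
slope = 400 / 2417 * 100 = 16.5%

16.5%


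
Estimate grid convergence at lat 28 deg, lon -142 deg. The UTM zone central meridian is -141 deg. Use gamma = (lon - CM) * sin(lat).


gamma = (-142 - -141) * sin(28) = -1 * 0.469472 = -0.469 degrees

-0.469 degrees


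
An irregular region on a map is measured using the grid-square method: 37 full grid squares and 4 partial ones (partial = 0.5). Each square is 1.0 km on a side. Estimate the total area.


effective squares = 37 + 4 * 0.5 = 39.0
area = 39.0 * 1.0 = 39.0 km^2

39.0 km^2


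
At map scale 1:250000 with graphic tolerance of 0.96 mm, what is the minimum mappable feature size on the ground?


ground = 0.96 mm * 250000 / 1000 = 240.0 m

240.0 m


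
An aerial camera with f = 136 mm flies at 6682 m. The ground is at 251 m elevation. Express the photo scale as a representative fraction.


scale = f / (H - h) = 136 mm / 6431 m = 136 / 6431000 = 1:47287

1:47287


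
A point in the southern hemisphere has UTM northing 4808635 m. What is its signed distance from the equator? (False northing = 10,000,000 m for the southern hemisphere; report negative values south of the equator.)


For southern: actual = 4808635 - 10000000 = -5191365 m

-5191365 m


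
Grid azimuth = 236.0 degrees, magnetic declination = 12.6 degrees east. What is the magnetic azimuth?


magnetic azimuth = grid azimuth - declination (east +ve)
mag_az = 236.0 - 12.6 = 223.4 degrees

223.4 degrees


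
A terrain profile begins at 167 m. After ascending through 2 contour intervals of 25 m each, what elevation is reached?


elevation = 167 + 2 * 25 = 217 m

217 m


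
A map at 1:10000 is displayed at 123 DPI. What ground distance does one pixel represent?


pixel_cm = 2.54 / 123 ≈ 0.02065 cm
ground = pixel_cm * 10000 / 100 = 2.54 * 10000 / (123 * 100) = 25400 / 12300 ≈ 2.07 m

2.07 m


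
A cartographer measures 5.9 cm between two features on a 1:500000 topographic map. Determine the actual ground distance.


ground = 5.9 cm * 500000 / 100 = 29500.0 m = 29.5 km

29.5 km


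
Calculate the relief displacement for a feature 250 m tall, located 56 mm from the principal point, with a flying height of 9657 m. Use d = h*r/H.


d = h * r / H = 250 * 56 / 9657 = 1.45 mm

1.45 mm


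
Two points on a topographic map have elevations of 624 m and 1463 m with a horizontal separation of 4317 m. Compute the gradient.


gradient = (1463 - 624) / 4317 = 839 / 4317 = 0.1943

0.1943


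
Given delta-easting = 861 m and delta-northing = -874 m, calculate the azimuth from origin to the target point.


az = atan2(861, -874) = 135.4 deg
adjusted to 0-360: 135.4 degrees

135.4 degrees


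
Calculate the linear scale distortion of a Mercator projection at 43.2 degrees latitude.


SF = 1 / cos(43.2) = 1 / 0.728969 = 1.372

1.372


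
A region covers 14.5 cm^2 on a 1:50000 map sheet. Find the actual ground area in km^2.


ground_area = 14.5 * (50000/100)^2 = 3625000.0 m^2 = 3.625 km^2

3.625 km^2


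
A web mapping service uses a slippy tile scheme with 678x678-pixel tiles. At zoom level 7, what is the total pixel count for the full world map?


tiles per axis = 2^7 = 128
total tiles = 128^2 = 16384
pixels per axis = 128 * 678 = 86784
total pixels = 86784^2 = 7531462656

7531462656 pixels


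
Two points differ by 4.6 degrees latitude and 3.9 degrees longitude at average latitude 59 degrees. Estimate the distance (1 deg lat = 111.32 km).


dlat_km = 4.6 * 111.32 = 512.072
dlon_km = 3.9 * 111.32 * cos(59) ≈ 223.603
dist = sqrt(512.072^2 + 223.603^2) ≈ 558.8 km

558.8 km


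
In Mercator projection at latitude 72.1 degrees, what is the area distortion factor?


area_distortion = 1/cos^2(72.1) = 10.586

10.586


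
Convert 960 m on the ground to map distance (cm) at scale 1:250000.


map_cm = 960 * 100 / 250000 = 0.384 cm ≈ 0.38 cm

0.38 cm


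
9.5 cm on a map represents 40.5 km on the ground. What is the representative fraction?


ground = 40.5 km = 4050000 cm; RF denominator = ground / map = 4050000 / 9.5 ≈ 426316; RF = 1:426316

1:426316


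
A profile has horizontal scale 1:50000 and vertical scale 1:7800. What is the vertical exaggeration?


VE = horizontal_scale / vertical_scale = 50000 / 7800 ≈ 6.4

6.4x


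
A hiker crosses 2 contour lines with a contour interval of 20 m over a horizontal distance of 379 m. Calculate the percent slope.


elevation change = 2 * 20 = 40 m
slope = 40 / 379 * 100 = 10.6%

10.6%


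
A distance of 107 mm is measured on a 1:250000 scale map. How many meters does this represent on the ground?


ground = 107 mm * 250000 / 1000 = 26750.0 m

26750.0 m


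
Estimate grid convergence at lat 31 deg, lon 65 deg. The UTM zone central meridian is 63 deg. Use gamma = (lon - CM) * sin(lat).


gamma = (65 - 63) * sin(31) = 2 * 0.515038 = 1.03 degrees

1.03 degrees


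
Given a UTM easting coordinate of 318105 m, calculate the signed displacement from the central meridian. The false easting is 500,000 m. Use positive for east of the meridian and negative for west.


displacement = 318105 - 500000 = -181895 m

-181895 m


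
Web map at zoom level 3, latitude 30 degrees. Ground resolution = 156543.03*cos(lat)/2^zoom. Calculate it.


res = 156543.03 * cos(30) / 2^3 = 156543.03 * 0.8660254 / 8 = 16946.28 m/pixel

16946.28 m/pixel


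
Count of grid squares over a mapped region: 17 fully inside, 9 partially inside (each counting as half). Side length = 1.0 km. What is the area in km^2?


effective squares = 17 + 9 * 0.5 = 21.5
area = 21.5 * 1.0 = 21.5 km^2

21.5 km^2


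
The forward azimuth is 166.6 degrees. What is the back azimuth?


back azimuth = (166.6 + 180) mod 360 = 346.6 degrees

346.6 degrees


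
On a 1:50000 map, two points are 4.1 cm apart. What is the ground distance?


ground = 4.1 cm * 50000 / 100 = 2050.0 m = 2.05 km

2.05 km


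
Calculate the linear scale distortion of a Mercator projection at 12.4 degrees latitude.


SF = 1 / cos(12.4) = 1 / 0.976672 = 1.024

1.024


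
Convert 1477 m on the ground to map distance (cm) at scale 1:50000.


map_cm = 1477 * 100 / 50000 = 2.954 cm ≈ 2.95 cm

2.95 cm


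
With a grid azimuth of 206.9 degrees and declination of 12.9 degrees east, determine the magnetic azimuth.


magnetic azimuth = grid azimuth - declination (east +ve)
mag_az = 206.9 - 12.9 = 194.0 degrees

194.0 degrees


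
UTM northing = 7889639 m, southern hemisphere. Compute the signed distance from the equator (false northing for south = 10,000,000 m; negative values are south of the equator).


For southern: actual = 7889639 - 10000000 = -2110361 m

-2110361 m


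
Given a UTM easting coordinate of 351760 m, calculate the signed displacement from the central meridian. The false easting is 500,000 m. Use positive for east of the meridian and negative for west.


displacement = 351760 - 500000 = -148240 m

-148240 m


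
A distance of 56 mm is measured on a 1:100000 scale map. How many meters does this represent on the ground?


ground = 56 mm * 100000 / 1000 = 5600.0 m

5600.0 m


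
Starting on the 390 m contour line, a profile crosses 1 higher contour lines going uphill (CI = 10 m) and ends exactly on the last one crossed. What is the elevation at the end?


elevation = 390 + 1 * 10 = 400 m

400 m


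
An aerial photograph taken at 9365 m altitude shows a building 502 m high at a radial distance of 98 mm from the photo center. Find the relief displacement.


d = h * r / H = 502 * 98 / 9365 = 5.25 mm

5.25 mm


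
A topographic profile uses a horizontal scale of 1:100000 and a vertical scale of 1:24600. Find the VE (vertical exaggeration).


VE = horizontal_scale / vertical_scale = 100000 / 24600 ≈ 4.1

4.1x


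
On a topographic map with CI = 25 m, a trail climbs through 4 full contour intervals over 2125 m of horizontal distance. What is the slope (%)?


elevation change = 4 * 25 = 100 m
slope = 100 / 2125 * 100 = 4.7%

4.7%


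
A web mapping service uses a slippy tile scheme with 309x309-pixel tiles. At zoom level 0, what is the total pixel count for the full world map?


tiles per axis = 2^0 = 1
total tiles = 1^2 = 1
pixels per axis = 1 * 309 = 309
total pixels = 309^2 = 95481

95481 pixels


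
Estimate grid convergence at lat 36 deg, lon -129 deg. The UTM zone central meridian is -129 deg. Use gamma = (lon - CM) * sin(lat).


gamma = (-129 - -129) * sin(36) = 0 * 0.587785 = 0.0 degrees

0.0 degrees


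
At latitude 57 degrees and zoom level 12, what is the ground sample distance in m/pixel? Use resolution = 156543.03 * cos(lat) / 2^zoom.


res = 156543.03 * cos(57) / 2^12 = 156543.03 * 0.54463904 / 4096 = 20.82 m/pixel

20.82 m/pixel


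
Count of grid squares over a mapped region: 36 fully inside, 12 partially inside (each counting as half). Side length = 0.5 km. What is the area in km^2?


effective squares = 36 + 12 * 0.5 = 42.0
area = 42.0 * 0.25 = 10.5 km^2

10.5 km^2


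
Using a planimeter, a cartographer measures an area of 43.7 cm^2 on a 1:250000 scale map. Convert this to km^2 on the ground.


ground_area = 43.7 * (250000/100)^2 = 273125000.0 m^2 = 273.125 km^2

273.125 km^2


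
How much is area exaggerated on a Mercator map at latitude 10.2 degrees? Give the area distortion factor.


area_distortion = 1/cos^2(10.2) = 1.032

1.032


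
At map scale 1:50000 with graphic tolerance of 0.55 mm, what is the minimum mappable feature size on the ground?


ground = 0.55 mm * 50000 / 1000 = 27.5 m

27.5 m


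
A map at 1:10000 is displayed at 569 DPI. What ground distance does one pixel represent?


pixel_cm = 2.54 / 569 ≈ 0.004464 cm
ground = pixel_cm * 10000 / 100 = 2.54 * 10000 / (569 * 100) = 25400 / 56900 ≈ 0.45 m

0.45 m


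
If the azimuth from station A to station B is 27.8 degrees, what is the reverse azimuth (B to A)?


back azimuth = (27.8 + 180) mod 360 = 207.8 degrees

207.8 degrees


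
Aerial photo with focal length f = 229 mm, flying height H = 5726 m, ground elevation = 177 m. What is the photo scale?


scale = f / (H - h) = 229 mm / 5549 m = 229 / 5549000 = 1:24231

1:24231


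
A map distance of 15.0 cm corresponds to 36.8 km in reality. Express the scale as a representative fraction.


ground = 36.8 km = 3680000 cm; RF denominator = ground / map = 3680000 / 15.0 ≈ 245333; RF = 1:245333

1:245333


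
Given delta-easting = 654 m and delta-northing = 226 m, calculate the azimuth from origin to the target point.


az = atan2(654, 226) = 70.9 deg
adjusted to 0-360: 70.9 degrees

70.9 degrees


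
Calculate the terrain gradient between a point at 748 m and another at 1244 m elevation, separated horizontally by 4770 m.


gradient = (1244 - 748) / 4770 = 496 / 4770 = 0.104

0.104


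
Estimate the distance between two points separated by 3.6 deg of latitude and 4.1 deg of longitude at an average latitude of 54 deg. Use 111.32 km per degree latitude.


dlat_km = 3.6 * 111.32 = 400.752
dlon_km = 4.1 * 111.32 * cos(54) ≈ 268.272
dist = sqrt(400.752^2 + 268.272^2) ≈ 482.3 km

482.3 km


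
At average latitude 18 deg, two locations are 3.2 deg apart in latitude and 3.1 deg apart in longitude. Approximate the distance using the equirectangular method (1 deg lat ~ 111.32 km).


dlat_km = 3.2 * 111.32 = 356.224
dlon_km = 3.1 * 111.32 * cos(18) ≈ 328.202
dist = sqrt(356.224^2 + 328.202^2) ≈ 484.4 km

484.4 km


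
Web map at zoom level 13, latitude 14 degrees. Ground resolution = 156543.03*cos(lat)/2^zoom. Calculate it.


res = 156543.03 * cos(14) / 2^13 = 156543.03 * 0.97029573 / 8192 = 18.54 m/pixel

18.54 m/pixel


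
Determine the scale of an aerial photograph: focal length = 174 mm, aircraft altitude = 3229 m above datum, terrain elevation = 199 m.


scale = f / (H - h) = 174 mm / 3030 m = 174 / 3030000 = 1:17414

1:17414


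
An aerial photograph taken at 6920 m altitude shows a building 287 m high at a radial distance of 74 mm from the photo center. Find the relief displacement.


d = h * r / H = 287 * 74 / 6920 = 3.07 mm

3.07 mm


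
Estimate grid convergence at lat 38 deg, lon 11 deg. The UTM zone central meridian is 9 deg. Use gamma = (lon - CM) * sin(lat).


gamma = (11 - 9) * sin(38) = 2 * 0.615661 = 1.231 degrees

1.231 degrees


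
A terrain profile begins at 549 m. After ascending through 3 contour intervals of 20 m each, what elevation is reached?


elevation = 549 + 3 * 20 = 609 m

609 m


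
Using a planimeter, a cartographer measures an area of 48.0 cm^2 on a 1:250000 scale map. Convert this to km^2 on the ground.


ground_area = 48.0 * (250000/100)^2 = 300000000.0 m^2 = 300.0 km^2

300.0 km^2


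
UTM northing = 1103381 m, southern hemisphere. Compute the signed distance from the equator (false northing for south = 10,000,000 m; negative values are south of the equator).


For southern: actual = 1103381 - 10000000 = -8896619 m

-8896619 m


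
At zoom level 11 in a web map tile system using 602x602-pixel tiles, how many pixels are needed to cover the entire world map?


tiles per axis = 2^11 = 2048
total tiles = 2048^2 = 4194304
pixels per axis = 2048 * 602 = 1232896
total pixels = 1232896^2 = 1520032546816

1520032546816 pixels


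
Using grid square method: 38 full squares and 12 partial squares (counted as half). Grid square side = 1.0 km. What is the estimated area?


effective squares = 38 + 12 * 0.5 = 44.0
area = 44.0 * 1.0 = 44.0 km^2

44.0 km^2


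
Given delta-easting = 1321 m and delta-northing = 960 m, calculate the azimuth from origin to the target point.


az = atan2(1321, 960) = 54.0 deg
adjusted to 0-360: 54.0 degrees

54.0 degrees


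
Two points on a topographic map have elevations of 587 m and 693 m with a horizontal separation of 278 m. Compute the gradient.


gradient = (693 - 587) / 278 = 106 / 278 = 0.3813

0.3813


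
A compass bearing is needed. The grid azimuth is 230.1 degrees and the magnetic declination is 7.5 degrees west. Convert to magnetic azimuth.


magnetic azimuth = grid azimuth - declination (east +ve)
mag_az = 230.1 - -7.5 = 237.6 degrees

237.6 degrees


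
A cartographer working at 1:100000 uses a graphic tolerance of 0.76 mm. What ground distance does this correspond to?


ground = 0.76 mm * 100000 / 1000 = 76.0 m

76.0 m


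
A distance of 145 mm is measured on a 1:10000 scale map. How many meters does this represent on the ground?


ground = 145 mm * 10000 / 1000 = 1450.0 m

1450.0 m


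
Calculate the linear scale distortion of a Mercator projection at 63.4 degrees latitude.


SF = 1 / cos(63.4) = 1 / 0.447759 = 2.233

2.233


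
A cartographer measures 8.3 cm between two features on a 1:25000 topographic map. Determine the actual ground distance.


ground = 8.3 cm * 25000 / 100 = 2075.0 m = 2.075 km

2.075 km


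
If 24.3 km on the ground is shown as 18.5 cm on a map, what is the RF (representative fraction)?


ground = 24.3 km = 2430000 cm; RF denominator = ground / map = 2430000 / 18.5 ≈ 131351; RF = 1:131351

1:131351


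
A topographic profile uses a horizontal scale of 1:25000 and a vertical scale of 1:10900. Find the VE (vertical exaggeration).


VE = horizontal_scale / vertical_scale = 25000 / 10900 ≈ 2.3

2.3x


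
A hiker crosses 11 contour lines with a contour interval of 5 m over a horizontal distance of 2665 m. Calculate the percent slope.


elevation change = 11 * 5 = 55 m
slope = 55 / 2665 * 100 = 2.1%

2.1%


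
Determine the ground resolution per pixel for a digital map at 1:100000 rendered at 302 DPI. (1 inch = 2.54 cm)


pixel_cm = 2.54 / 302 ≈ 0.008411 cm
ground = pixel_cm * 100000 / 100 = 2.54 * 100000 / (302 * 100) = 254000 / 30200 ≈ 8.41 m

8.41 m


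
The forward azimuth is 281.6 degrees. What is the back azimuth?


back azimuth = (281.6 + 180) mod 360 = 101.6 degrees

101.6 degrees


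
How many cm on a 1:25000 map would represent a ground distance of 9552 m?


map_cm = 9552 * 100 / 25000 = 38.208 cm ≈ 38.21 cm

38.21 cm


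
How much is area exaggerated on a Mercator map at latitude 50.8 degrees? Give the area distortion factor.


area_distortion = 1/cos^2(50.8) = 2.503

2.503


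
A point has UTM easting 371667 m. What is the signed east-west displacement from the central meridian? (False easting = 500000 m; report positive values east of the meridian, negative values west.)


displacement = 371667 - 500000 = -128333 m

-128333 m


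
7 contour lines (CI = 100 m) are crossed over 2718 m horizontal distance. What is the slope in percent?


elevation change = 7 * 100 = 700 m
slope = 700 / 2718 * 100 = 25.8%

25.8%


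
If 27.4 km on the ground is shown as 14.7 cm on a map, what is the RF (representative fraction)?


ground = 27.4 km = 2740000 cm; RF denominator = ground / map = 2740000 / 14.7 ≈ 186395; RF = 1:186395

1:186395


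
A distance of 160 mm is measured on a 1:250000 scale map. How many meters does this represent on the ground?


ground = 160 mm * 250000 / 1000 = 40000.0 m

40000.0 m


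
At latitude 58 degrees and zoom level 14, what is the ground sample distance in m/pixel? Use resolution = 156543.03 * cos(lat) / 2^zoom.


res = 156543.03 * cos(58) / 2^14 = 156543.03 * 0.52991926 / 16384 = 5.06 m/pixel

5.06 m/pixel


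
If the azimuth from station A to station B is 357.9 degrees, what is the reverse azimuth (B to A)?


back azimuth = (357.9 + 180) mod 360 = 177.9 degrees

177.9 degrees


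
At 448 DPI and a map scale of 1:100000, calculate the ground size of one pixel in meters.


pixel_cm = 2.54 / 448 ≈ 0.00567 cm
ground = pixel_cm * 100000 / 100 = 2.54 * 100000 / (448 * 100) = 254000 / 44800 ≈ 5.67 m

5.67 m


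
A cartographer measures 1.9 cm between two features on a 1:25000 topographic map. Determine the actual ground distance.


ground = 1.9 cm * 25000 / 100 = 475.0 m

475.0 m


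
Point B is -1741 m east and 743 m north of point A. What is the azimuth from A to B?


az = atan2(-1741, 743) = -66.9 deg
adjusted to 0-360: 293.1 degrees

293.1 degrees


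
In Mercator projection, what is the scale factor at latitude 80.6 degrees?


SF = 1 / cos(80.6) = 1 / 0.163326 = 6.123

6.123


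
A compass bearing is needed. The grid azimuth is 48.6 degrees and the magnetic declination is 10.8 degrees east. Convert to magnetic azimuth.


magnetic azimuth = grid azimuth - declination (east +ve)
mag_az = 48.6 - 10.8 = 37.8 degrees

37.8 degrees


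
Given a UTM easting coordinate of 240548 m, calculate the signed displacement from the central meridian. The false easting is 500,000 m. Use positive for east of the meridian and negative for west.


displacement = 240548 - 500000 = -259452 m

-259452 m


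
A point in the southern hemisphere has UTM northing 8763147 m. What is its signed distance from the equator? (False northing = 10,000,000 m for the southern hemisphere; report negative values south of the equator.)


For southern: actual = 8763147 - 10000000 = -1236853 m

-1236853 m
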